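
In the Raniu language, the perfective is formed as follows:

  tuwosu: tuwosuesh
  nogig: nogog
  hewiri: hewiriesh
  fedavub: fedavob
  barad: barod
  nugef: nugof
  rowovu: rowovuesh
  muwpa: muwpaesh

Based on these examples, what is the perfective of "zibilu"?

zibiluesh

"zibilu" ends in a vowel. The stems ending in a vowel (muwpa → muwpaesh, hewiri → hewiriesh, rowovu → rowovuesh) add -esh.
So zibilu → zibiluesh.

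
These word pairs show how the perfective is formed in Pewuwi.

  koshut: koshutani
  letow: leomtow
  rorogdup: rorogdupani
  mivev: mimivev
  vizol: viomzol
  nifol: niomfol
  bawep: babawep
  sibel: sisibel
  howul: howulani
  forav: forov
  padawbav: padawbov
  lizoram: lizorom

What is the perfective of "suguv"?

suguvani

"suguv" has last vowel 'u'. The stems whose last vowel is 'u' (howul → howulani, koshut → koshutani, rorogdup → rorogdupani) add -ani.
So suguv → suguvani.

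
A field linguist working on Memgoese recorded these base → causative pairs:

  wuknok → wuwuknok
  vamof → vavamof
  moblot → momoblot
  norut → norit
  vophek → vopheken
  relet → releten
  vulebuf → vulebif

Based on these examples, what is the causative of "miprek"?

vamof and vulebuf both end in -f yet inflect differently (vavamof, vulebif), so the final letter is not what conditions the rule; the last vowel is.
"miprek" has last vowel 'e'. The stems whose last vowel is 'e' (relet → releten, vophek → vopheken) add -en.
The other patterns: stems whose last vowel is 'o' repeat the first consonant+vowel as a prefix; stems whose last vowel is 'u' change the last vowel to 'i'.
So miprek → mipreken.

mipreken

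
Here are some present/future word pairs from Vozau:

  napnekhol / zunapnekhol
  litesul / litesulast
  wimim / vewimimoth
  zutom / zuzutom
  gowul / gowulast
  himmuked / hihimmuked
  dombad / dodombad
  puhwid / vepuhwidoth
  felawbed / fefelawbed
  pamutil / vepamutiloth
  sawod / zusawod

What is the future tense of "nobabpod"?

zunobabpod

"nobabpod" has last vowel 'o'. The stems whose last vowel is 'o' (sawod → zusawod, napnekhol → zunapnekhol, zutom → zuzutom) add the prefix zu-.
The other patterns: stems whose last vowel is 'i' add ve- … -oth around the stem; stems whose last vowel is 'a' or 'e' repeat the first consonant+vowel as a prefix; stems whose last vowel is 'u' add -ast.
So nobabpod → zunobabpod.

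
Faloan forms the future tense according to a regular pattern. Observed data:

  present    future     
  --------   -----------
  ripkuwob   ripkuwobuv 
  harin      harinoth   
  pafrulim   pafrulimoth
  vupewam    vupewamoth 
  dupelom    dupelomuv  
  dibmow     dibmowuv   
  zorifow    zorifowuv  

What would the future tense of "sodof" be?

sodofuv

dupelom and vupewam both end in -m yet inflect differently (dupelomuv, vupewamoth), so the final letter is not what conditions the rule; the last vowel is.
"sodof" has last vowel 'o'. The stems whose last vowel is 'o' (dibmow → dibmowuv, zorifow → zorifowuv, ripkuwob → ripkuwobuv) add -uv.
So sodof → sodofuv.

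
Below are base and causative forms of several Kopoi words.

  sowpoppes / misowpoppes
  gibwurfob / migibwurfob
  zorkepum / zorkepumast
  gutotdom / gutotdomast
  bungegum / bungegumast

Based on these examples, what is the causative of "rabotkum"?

gutotdom and gibwurfob both have last vowel 'o' yet inflect differently (gutotdomast, migibwurfob), so the last vowel is not what conditions the rule; the final letter is.
"rabotkum" ends in -m. The stems ending in -m (zorkepum → zorkepumast, bungegum → bungegumast, gutotdom → gutotdomast) add -ast.
The other pattern: stems ending in -b or -s add the prefix mi-.
So rabotkum → rabotkumast.

rabotkumast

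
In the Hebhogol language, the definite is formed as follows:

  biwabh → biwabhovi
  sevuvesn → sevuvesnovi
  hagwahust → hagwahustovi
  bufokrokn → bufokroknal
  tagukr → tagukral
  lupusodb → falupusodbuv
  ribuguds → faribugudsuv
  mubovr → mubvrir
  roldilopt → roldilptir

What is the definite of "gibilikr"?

"gibilikr" has second-to-last letter 'k'. The stems whose second-to-last letter is 'k' (bufokrokn → bufokroknal, tagukr → tagukral) add -al.
The other patterns: stems whose second-to-last letter is 'b' or 's' add -ovi; stems whose second-to-last letter is 'd' add fa- … -uv around the stem; stems whose second-to-last letter is 'p' or 'v' delete the last vowel and add -ir.
So gibilikr → gibilikral.

gibilikral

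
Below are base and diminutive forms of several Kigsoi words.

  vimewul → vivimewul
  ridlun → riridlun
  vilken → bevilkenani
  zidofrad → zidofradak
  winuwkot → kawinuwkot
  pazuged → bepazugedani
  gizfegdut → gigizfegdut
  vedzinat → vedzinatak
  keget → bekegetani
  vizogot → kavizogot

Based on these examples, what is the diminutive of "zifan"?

zifanak

vedzinat and gizfegdut both end in -t yet inflect differently (vedzinatak, gigizfegdut), so the final letter is not what conditions the rule; the last vowel is.
"zifan" has last vowel 'a'. The stems whose last vowel is 'a' (vedzinat → vedzinatak, zidofrad → zidofradak) add -ak.
So zifan → zifanak.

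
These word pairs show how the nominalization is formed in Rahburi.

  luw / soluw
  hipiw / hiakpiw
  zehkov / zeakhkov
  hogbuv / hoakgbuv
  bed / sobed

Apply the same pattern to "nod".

hipiw and luw both end in -w yet inflect differently (hiakpiw, soluw), so the final letter is not what conditions the rule; the number of vowels is.
"nod" has 1 vowel. The stems with 1 vowel (luw → soluw, bed → sobed) add the prefix so-.
The other pattern: stems with 2 vowels insert -ak- after the first vowel.
So nod → sonod.

sonod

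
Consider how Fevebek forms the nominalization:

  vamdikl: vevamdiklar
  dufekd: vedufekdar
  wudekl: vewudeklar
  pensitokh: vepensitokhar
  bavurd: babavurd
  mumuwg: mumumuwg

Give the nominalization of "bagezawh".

"bagezawh" has second-to-last letter 'w'. The one such stem in the data (mumuwg → mumumuwg) repeats the first consonant+vowel as a prefix (as does bavurd), so the same rule applies.
The other pattern: stems whose second-to-last letter is 'k' add ve- … -ar around the stem.
So bagezawh → babagezawh.

babagezawh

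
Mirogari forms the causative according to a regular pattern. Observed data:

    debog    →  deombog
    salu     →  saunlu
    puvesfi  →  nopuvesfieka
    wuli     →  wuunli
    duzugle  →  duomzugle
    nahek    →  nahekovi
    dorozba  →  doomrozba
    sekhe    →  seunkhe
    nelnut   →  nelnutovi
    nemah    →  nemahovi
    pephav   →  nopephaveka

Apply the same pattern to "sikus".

"sikus" begins with s-. The stems beginning with s- (salu → saunlu, sekhe → seunkhe) insert -un- after the first vowel.
The other patterns: stems beginning with p- add no- … -eka around the stem; stems beginning with n- add -ovi; stems beginning with d- insert -om- after the first vowel.
So sikus → siunkus.

siunkus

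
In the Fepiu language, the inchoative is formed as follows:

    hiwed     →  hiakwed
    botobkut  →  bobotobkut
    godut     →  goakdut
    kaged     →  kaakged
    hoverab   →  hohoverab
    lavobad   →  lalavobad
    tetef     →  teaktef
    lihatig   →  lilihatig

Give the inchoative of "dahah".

godut and botobkut both end in -t yet inflect differently (goakdut, bobotobkut), so the final letter is not what conditions the rule; the number of vowels is.
"dahah" has 2 vowels. The stems with 2 vowels (tetef → teaktef, kaged → kaakged, godut → goakdut) insert -ak- after the first vowel.
The other pattern: stems with 3 vowels repeat the first consonant+vowel as a prefix.
So dahah → daakhah.

daakhah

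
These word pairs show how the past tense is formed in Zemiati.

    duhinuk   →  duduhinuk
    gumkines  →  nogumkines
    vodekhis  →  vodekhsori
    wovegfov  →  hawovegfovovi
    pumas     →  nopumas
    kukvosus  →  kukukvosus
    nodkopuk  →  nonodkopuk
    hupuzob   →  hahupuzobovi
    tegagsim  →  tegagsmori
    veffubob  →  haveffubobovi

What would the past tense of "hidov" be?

hahidovovi

"hidov" has last vowel 'o'. The stems whose last vowel is 'o' (veffubob → haveffubobovi, hupuzob → hahupuzobovi, wovegfov → hawovegfovovi) add ha- … -ovi around the stem.
So hidov → hahidovovi.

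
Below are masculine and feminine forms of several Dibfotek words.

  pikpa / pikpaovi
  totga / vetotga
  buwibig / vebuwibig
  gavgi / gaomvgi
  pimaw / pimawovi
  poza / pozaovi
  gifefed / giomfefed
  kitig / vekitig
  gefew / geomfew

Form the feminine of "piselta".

piseltaovi

gefew and pimaw both end in -w yet inflect differently (geomfew, pimawovi), so the final letter is not what conditions the rule; the first letter is.
"piselta" begins with p-. The stems beginning with p- (pikpa → pikpaovi, pimaw → pimawovi, poza → pozaovi) add -ovi.
So piselta → piseltaovi.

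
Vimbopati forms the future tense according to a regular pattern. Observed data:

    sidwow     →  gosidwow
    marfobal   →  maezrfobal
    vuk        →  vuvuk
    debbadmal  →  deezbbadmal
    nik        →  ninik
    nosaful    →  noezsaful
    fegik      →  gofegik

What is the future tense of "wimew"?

gowimew

nik and fegik both end in -k yet inflect differently (ninik, gofegik), so the final letter is not what conditions the rule; the number of vowels is.
"wimew" has 2 vowels. The stems with 2 vowels (fegik → gofegik, sidwow → gosidwow) add the prefix go-.
So wimew → gowimew.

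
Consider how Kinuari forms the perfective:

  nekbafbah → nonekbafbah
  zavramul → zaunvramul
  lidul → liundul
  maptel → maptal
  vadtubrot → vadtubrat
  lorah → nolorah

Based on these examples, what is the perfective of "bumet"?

bumat

"bumet" has last vowel 'e'. The one such stem in the data (maptel → maptal) changes the last vowel to 'a' (as does vadtubrot), so the same rule applies.
So bumet → bumat.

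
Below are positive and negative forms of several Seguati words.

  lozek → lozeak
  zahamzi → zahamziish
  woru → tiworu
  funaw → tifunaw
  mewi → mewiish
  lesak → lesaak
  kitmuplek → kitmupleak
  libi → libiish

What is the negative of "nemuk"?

nemuak

lesak and funaw both have last vowel 'a' yet inflect differently (lesaak, tifunaw), so the last vowel is not what conditions the rule; the final letter is.
"nemuk" ends in -k. The stems ending in -k (lozek → lozeak, lesak → lesaak, kitmuplek → kitmupleak) drop the final letter and add -ak.
The other patterns: stems ending in -i add -ish; stems ending in -u or -w add the prefix ti-.
So nemuk → nemuak.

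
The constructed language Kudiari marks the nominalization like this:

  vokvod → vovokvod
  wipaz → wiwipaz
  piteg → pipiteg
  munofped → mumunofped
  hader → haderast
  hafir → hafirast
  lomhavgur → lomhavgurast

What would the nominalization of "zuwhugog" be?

zuzuwhugog

hader and piteg both have last vowel 'e' yet inflect differently (haderast, pipiteg), so the last vowel is not what conditions the rule; the final letter is.
"zuwhugog" ends in -g. The one such stem in the data (piteg → pipiteg) repeats the first consonant+vowel as a prefix (as do wipaz, vokvod), so the same rule applies.
The other pattern: stems ending in -r add -ast.
So zuwhugog → zuzuwhugog.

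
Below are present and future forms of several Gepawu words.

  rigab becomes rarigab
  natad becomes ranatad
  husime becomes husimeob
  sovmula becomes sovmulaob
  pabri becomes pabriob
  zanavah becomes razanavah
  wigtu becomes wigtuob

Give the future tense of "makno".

natad and sovmula both have last vowel 'a' yet inflect differently (ranatad, sovmulaob), so the last vowel is not what conditions the rule; whether the stem ends in a vowel or a consonant is.
"makno" ends in a vowel. The stems ending in a vowel (wigtu → wigtuob, pabri → pabriob, husime → husimeob) add -ob.
So makno → maknoob.

maknoob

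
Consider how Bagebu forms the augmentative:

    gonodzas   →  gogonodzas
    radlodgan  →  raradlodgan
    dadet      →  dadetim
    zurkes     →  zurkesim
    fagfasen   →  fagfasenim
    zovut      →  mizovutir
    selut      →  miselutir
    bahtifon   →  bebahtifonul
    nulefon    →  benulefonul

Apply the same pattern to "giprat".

gigiprat

"giprat" has last vowel 'a'. The stems whose last vowel is 'a' (gonodzas → gogonodzas, radlodgan → raradlodgan) repeat the first consonant+vowel as a prefix.
So giprat → gigiprat.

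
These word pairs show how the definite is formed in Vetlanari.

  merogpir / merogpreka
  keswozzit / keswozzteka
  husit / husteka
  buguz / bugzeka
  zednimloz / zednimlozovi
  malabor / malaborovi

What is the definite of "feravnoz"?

feravnozovi

buguz and zednimloz both end in -z yet inflect differently (bugzeka, zednimlozovi), so the final letter is not what conditions the rule; the last vowel is.
"feravnoz" has last vowel 'o'. The stems whose last vowel is 'o' (zednimloz → zednimlozovi, malabor → malaborovi) add -ovi.
The other pattern: stems whose last vowel is 'i' or 'u' delete the last vowel and add -eka.
So feravnoz → feravnozovi.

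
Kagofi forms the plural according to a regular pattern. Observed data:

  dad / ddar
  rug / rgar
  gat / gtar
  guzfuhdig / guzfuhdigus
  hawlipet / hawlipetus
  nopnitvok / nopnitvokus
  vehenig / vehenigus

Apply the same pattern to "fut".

ftar

"fut" has 1 vowel. The stems with 1 vowel (dad → ddar, rug → rgar, gat → gtar) delete the last vowel and add -ar.
So fut → ftar.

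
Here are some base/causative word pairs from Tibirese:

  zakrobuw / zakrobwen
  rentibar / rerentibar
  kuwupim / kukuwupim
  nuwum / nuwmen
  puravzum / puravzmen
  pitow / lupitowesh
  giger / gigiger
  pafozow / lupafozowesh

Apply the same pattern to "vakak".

"vakak" has last vowel 'a'. The one such stem in the data (rentibar → rerentibar) repeats the first consonant+vowel as a prefix (as do kuwupim, giger), so the same rule applies.
So vakak → vavakak.

vavakak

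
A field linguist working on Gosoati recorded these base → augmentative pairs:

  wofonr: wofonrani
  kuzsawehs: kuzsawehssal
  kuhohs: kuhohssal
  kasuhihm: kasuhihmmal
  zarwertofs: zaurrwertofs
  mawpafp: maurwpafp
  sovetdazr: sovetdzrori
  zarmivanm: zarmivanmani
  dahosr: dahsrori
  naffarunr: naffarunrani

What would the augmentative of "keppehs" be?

kasuhihm and zarmivanm both end in -m yet inflect differently (kasuhihmmal, zarmivanmani), so the final letter is not what conditions the rule; the second-to-last letter is.
"keppehs" has second-to-last letter 'h'. The stems whose second-to-last letter is 'h' (kuzsawehs → kuzsawehssal, kuhohs → kuhohssal, kasuhihm → kasuhihmmal) double the final consonant and add -al.
So keppehs → keppehssal.

keppehssal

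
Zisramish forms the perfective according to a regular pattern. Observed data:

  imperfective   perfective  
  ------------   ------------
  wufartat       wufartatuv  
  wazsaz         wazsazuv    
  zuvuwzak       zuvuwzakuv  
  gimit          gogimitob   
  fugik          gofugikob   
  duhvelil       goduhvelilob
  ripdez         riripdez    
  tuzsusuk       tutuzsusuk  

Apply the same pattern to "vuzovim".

wufartat and gimit both end in -t yet inflect differently (wufartatuv, gogimitob), so the final letter is not what conditions the rule; the last vowel is.
"vuzovim" has last vowel 'i'. The stems whose last vowel is 'i' (gimit → gogimitob, fugik → gofugikob, duhvelil → goduhvelilob) add go- … -ob around the stem.
The other patterns: stems whose last vowel is 'a' add -uv; stems whose last vowel is 'e' or 'u' repeat the first consonant+vowel as a prefix.
So vuzovim → govuzovimob.

govuzovimob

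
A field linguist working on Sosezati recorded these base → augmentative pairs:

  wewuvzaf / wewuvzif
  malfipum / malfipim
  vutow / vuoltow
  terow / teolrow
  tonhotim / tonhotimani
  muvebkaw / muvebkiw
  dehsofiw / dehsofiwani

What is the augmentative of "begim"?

begimani

dehsofiw and terow both end in -w yet inflect differently (dehsofiwani, teolrow), so the final letter is not what conditions the rule; the last vowel is.
"begim" has last vowel 'i'. The stems whose last vowel is 'i' (dehsofiw → dehsofiwani, tonhotim → tonhotimani) add -ani.
The other patterns: stems whose last vowel is 'o' insert -ol- after the first vowel; stems whose last vowel is 'a' or 'u' change the last vowel to 'i'.
So begim → begimani.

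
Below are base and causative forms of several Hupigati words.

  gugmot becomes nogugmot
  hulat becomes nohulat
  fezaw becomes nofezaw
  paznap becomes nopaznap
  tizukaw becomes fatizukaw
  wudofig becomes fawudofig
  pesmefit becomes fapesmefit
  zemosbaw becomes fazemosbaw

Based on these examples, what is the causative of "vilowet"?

favilowet

fezaw and tizukaw both end in -w yet inflect differently (nofezaw, fatizukaw), so the final letter is not what conditions the rule; the number of vowels is.
"vilowet" has 3 vowels. The stems with 3 vowels (tizukaw → fatizukaw, wudofig → fawudofig, pesmefit → fapesmefit) add the prefix fa-.
So vilowet → favilowet.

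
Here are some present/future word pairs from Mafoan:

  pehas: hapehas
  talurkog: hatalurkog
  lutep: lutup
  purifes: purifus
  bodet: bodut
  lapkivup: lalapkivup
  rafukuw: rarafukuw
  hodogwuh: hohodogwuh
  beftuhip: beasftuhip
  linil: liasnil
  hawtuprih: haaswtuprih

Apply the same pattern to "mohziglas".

pehas and purifes both end in -s yet inflect differently (hapehas, purifus), so the final letter is not what conditions the rule; the last vowel is.
"mohziglas" has last vowel 'a'. The one such stem in the data (pehas → hapehas) adds the prefix ha-, so the same rule applies.
So mohziglas → hamohziglas.

hamohziglas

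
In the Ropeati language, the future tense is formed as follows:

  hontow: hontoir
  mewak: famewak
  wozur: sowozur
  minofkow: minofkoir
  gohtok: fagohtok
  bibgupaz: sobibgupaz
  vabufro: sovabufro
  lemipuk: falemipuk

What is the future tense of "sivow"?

sivoir

hontow and gohtok both have last vowel 'o' yet inflect differently (hontoir, fagohtok), so the last vowel is not what conditions the rule; the final letter is.
"sivow" ends in -w. The stems ending in -w (hontow → hontoir, minofkow → minofkoir) drop the final letter and add -ir.
So sivow → sivoir.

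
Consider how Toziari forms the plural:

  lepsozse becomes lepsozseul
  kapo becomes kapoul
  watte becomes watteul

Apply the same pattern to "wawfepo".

wawfepoul

Every pair shown (lepsozse → lepsozseul, kapo → kapoul, watte → watteul) follows the same rule: add -ul.
So wawfepo → wawfepoul.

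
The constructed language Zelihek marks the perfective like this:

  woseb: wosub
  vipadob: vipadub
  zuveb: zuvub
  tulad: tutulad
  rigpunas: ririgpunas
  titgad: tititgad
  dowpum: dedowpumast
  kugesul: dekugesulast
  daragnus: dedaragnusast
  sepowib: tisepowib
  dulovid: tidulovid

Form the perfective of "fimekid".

tifimekid

rigpunas and daragnus both end in -s yet inflect differently (ririgpunas, dedaragnusast), so the final letter is not what conditions the rule; the last vowel is.
"fimekid" has last vowel 'i'. The stems whose last vowel is 'i' (sepowib → tisepowib, dulovid → tidulovid) add the prefix ti-.
So fimekid → tifimekid.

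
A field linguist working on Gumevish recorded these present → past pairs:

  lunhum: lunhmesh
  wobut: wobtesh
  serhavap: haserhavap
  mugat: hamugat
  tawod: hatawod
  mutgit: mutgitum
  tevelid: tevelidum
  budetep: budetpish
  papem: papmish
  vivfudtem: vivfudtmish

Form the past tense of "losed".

wobut and mugat both end in -t yet inflect differently (wobtesh, hamugat), so the final letter is not what conditions the rule; the last vowel is.
"losed" has last vowel 'e'. The stems whose last vowel is 'e' (budetep → budetpish, papem → papmish, vivfudtem → vivfudtmish) delete the last vowel and add -ish.
So losed → losdish.

losdish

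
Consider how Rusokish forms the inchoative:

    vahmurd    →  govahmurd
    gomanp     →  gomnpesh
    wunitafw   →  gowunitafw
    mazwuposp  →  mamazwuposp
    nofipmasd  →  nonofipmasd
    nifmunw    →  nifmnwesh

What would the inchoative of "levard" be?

gomanp and mazwuposp both end in -p yet inflect differently (gomnpesh, mamazwuposp), so the final letter is not what conditions the rule; the second-to-last letter is.
"levard" has second-to-last letter 'r'. The one such stem in the data (vahmurd → govahmurd) adds the prefix go-, so the same rule applies.
So levard → golevard.

golevard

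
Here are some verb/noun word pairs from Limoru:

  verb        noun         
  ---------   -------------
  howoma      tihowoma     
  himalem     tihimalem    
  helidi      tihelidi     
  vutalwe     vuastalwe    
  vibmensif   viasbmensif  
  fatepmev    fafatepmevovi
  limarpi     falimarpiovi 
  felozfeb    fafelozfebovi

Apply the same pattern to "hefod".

helidi and limarpi both end in -i yet inflect differently (tihelidi, falimarpiovi), so the final letter is not what conditions the rule; the first letter is.
"hefod" begins with h-. The stems beginning with h- (howoma → tihowoma, himalem → tihimalem, helidi → tihelidi) add the prefix ti-.
So hefod → tihefod.

tihefod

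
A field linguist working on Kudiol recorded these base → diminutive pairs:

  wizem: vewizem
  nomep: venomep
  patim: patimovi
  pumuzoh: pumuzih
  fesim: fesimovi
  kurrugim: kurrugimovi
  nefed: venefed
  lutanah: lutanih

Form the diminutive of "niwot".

"niwot" has last vowel 'o'. The one such stem in the data (pumuzoh → pumuzih) changes the last vowel to 'i' (as does lutanah), so the same rule applies.
The other patterns: stems whose last vowel is 'e' add the prefix ve-; stems whose last vowel is 'i' add -ovi.
So niwot → niwit.

niwit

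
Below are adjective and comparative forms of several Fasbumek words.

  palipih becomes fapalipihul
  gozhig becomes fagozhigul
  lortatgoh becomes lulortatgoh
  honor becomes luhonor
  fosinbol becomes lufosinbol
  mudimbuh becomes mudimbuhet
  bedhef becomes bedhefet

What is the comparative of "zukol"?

luzukol

"zukol" has last vowel 'o'. The stems whose last vowel is 'o' (lortatgoh → lulortatgoh, honor → luhonor, fosinbol → lufosinbol) add the prefix lu-.
The other patterns: stems whose last vowel is 'i' add fa- … -ul around the stem; stems whose last vowel is 'e' or 'u' add -et.
So zukol → luzukol.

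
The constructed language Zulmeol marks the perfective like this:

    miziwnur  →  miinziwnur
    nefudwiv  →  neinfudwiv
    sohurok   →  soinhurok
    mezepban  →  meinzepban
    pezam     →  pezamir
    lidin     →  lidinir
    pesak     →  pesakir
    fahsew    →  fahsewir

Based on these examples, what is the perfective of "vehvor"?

vehvorir

"vehvor" has 2 vowels. The stems with 2 vowels (pezam → pezamir, lidin → lidinir, pesak → pesakir) add -ir.
So vehvor → vehvorir.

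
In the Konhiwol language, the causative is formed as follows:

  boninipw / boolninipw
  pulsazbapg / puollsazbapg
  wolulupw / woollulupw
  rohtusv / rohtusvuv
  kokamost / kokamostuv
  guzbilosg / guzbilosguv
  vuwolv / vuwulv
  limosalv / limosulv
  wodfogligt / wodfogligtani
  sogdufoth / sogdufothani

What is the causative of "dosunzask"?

"dosunzask" has second-to-last letter 's'. The stems whose second-to-last letter is 's' (rohtusv → rohtusvuv, kokamost → kokamostuv, guzbilosg → guzbilosguv) add -uv.
The other patterns: stems whose second-to-last letter is 'p' insert -ol- after the first vowel; stems whose second-to-last letter is 'l' change the last vowel to 'u'; stems whose second-to-last letter is 'g' or 't' add -ani.
So dosunzask → dosunzaskuv.

dosunzaskuv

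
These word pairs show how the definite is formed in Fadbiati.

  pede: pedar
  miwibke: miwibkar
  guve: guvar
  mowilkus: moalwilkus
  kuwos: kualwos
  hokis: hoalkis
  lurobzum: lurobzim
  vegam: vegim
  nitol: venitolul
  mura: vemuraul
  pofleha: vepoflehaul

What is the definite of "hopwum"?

mowilkus and lurobzum both have last vowel 'u' yet inflect differently (moalwilkus, lurobzim), so the last vowel is not what conditions the rule; the final letter is.
"hopwum" ends in -m. The stems ending in -m (lurobzum → lurobzim, vegam → vegim) change the last vowel to 'i'.
The other patterns: stems ending in -e drop the final letter and add -ar; stems ending in -s insert -al- after the first vowel; stems ending in -a or -l add ve- … -ul around the stem.
So hopwum → hopwim.

hopwim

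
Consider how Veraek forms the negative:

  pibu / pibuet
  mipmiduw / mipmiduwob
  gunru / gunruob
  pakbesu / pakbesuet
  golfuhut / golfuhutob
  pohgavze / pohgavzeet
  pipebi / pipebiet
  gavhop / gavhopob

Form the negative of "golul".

golulob

pibu and gunru both end in -u yet inflect differently (pibuet, gunruob), so the final letter is not what conditions the rule; the first letter is.
"golul" begins with g-. The stems beginning with g- (gavhop → gavhopob, gunru → gunruob, golfuhut → golfuhutob) add -ob.
So golul → golulob.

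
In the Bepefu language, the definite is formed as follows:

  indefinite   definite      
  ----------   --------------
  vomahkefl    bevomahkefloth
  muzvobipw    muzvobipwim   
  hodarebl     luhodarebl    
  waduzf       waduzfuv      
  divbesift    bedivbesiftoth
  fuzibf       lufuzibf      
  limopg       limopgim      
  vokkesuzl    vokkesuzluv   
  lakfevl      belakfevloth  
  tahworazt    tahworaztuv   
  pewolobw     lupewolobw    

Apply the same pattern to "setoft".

besetoftoth

waduzf and fuzibf both end in -f yet inflect differently (waduzfuv, lufuzibf), so the final letter is not what conditions the rule; the second-to-last letter is.
"setoft" has second-to-last letter 'f'. The stems whose second-to-last letter is 'f' (divbesift → bedivbesiftoth, vomahkefl → bevomahkefloth) add be- … -oth around the stem.
So setoft → besetoftoth.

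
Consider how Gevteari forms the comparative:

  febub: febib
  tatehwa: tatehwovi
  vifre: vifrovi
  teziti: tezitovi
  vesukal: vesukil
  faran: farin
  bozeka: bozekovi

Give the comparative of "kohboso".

kohbosovi

tatehwa and faran both have last vowel 'a' yet inflect differently (tatehwovi, farin), so the last vowel is not what conditions the rule; whether the stem ends in a vowel or a consonant is.
"kohboso" ends in a vowel. The stems ending in a vowel (vifre → vifrovi, tatehwa → tatehwovi, bozeka → bozekovi) drop the final letter and add -ovi.
The other pattern: stems ending in a consonant change the last vowel to 'i'.
So kohboso → kohbosovi.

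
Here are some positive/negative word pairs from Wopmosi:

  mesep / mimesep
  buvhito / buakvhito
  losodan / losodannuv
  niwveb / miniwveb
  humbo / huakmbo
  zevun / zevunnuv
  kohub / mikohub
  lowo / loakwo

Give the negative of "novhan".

novhannuv

"novhan" ends in -n. The stems ending in -n (losodan → losodannuv, zevun → zevunnuv) double the final consonant and add -uv.
The other patterns: stems ending in -o insert -ak- after the first vowel; stems ending in -b or -p add the prefix mi-.
So novhan → novhannuv.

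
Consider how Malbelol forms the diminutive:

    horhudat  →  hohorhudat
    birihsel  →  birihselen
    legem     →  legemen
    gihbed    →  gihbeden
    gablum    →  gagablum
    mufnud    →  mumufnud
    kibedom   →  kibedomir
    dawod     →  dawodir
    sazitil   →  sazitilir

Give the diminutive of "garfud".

gagarfud

legem and gablum both end in -m yet inflect differently (legemen, gagablum), so the final letter is not what conditions the rule; the last vowel is.
"garfud" has last vowel 'u'. The stems whose last vowel is 'u' (gablum → gagablum, mufnud → mumufnud) repeat the first consonant+vowel as a prefix.
The other patterns: stems whose last vowel is 'e' add -en; stems whose last vowel is 'i' or 'o' add -ir.
So garfud → gagarfud.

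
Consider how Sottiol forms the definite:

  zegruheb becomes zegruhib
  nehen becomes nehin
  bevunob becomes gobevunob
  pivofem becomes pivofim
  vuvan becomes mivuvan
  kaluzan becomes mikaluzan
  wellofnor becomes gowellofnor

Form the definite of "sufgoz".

kaluzan and nehen both end in -n yet inflect differently (mikaluzan, nehin), so the final letter is not what conditions the rule; the last vowel is.
"sufgoz" has last vowel 'o'. The stems whose last vowel is 'o' (wellofnor → gowellofnor, bevunob → gobevunob) add the prefix go-.
The other patterns: stems whose last vowel is 'a' add the prefix mi-; stems whose last vowel is 'e' change the last vowel to 'i'.
So sufgoz → gosufgoz.

gosufgoz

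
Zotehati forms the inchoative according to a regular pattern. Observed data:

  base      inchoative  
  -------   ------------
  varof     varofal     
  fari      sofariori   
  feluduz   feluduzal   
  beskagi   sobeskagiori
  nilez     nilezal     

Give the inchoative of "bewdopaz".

bewdopazal

fari and feluduz both begin with f- yet inflect differently (sofariori, feluduzal), so the first letter is not what conditions the rule; the final letter is.
"bewdopaz" ends in -z. The stems ending in -z (nilez → nilezal, feluduz → feluduzal) add -al.
The other pattern: stems ending in -i add so- … -ori around the stem.
So bewdopaz → bewdopazal.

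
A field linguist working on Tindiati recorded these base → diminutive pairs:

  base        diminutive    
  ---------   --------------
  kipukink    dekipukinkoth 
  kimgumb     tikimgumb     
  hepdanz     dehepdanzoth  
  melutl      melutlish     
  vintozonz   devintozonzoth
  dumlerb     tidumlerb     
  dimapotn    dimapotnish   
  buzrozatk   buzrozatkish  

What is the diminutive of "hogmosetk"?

"hogmosetk" has second-to-last letter 't'. The stems whose second-to-last letter is 't' (melutl → melutlish, buzrozatk → buzrozatkish, dimapotn → dimapotnish) add -ish.
The other patterns: stems whose second-to-last letter is 'n' add de- … -oth around the stem; stems whose second-to-last letter is 'm' or 'r' add the prefix ti-.
So hogmosetk → hogmosetkish.

hogmosetkish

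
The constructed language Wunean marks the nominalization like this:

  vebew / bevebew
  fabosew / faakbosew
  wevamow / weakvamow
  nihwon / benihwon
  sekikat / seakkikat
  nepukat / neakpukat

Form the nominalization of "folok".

befolok

"folok" has 2 vowels. The stems with 2 vowels (vebew → bevebew, nihwon → benihwon) add the prefix be-.
So folok → befolok.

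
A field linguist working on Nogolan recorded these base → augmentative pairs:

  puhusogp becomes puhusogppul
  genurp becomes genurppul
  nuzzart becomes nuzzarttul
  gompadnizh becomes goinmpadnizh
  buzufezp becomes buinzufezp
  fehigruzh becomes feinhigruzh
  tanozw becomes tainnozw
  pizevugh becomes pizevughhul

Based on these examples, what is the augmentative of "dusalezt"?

gompadnizh and pizevugh both end in -h yet inflect differently (goinmpadnizh, pizevughhul), so the final letter is not what conditions the rule; the second-to-last letter is.
"dusalezt" has second-to-last letter 'z'. The stems whose second-to-last letter is 'z' (tanozw → tainnozw, gompadnizh → goinmpadnizh, fehigruzh → feinhigruzh) insert -in- after the first vowel.
The other pattern: stems whose second-to-last letter is 'g' or 'r' double the final consonant and add -ul.
So dusalezt → duinsalezt.

duinsalezt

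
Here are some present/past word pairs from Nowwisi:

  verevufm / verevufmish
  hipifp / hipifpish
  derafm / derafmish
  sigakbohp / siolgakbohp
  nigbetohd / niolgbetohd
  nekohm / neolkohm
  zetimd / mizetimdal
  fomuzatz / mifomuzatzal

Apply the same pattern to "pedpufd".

"pedpufd" has second-to-last letter 'f'. The stems whose second-to-last letter is 'f' (verevufm → verevufmish, hipifp → hipifpish, derafm → derafmish) add -ish.
The other patterns: stems whose second-to-last letter is 'h' insert -ol- after the first vowel; stems whose second-to-last letter is 'm' or 't' add mi- … -al around the stem.
So pedpufd → pedpufdish.

pedpufdish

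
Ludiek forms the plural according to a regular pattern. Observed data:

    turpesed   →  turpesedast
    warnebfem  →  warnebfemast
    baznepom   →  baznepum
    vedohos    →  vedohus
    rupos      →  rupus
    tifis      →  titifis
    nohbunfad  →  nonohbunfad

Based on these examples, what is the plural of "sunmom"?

warnebfem and baznepom both end in -m yet inflect differently (warnebfemast, baznepum), so the final letter is not what conditions the rule; the last vowel is.
"sunmom" has last vowel 'o'. The stems whose last vowel is 'o' (baznepom → baznepum, vedohos → vedohus, rupos → rupus) change the last vowel to 'u'.
So sunmom → sunmum.

sunmum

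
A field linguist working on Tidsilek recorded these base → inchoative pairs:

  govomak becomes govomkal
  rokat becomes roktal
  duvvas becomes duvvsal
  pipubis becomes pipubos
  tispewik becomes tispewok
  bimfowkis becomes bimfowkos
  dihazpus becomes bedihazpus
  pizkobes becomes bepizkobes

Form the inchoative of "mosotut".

bemosotut

duvvas and pipubis both end in -s yet inflect differently (duvvsal, pipubos), so the final letter is not what conditions the rule; the last vowel is.
"mosotut" has last vowel 'u'. The one such stem in the data (dihazpus → bedihazpus) adds the prefix be-, so the same rule applies.
The other patterns: stems whose last vowel is 'a' delete the last vowel and add -al; stems whose last vowel is 'i' change the last vowel to 'o'.
So mosotut → bemosotut.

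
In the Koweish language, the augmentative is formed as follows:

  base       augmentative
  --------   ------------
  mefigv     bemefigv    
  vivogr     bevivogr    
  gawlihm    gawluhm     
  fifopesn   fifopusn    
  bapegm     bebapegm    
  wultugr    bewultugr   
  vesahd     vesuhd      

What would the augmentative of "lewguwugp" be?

"lewguwugp" has second-to-last letter 'g'. The stems whose second-to-last letter is 'g' (wultugr → bewultugr, mefigv → bemefigv, vivogr → bevivogr) add the prefix be-.
So lewguwugp → belewguwugp.

belewguwugp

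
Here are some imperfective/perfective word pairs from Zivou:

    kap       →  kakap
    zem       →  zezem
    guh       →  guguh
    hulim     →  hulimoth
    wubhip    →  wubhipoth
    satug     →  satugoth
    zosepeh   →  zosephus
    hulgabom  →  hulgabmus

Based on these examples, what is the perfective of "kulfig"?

zem and hulim both end in -m yet inflect differently (zezem, hulimoth), so the final letter is not what conditions the rule; the number of vowels is.
"kulfig" has 2 vowels. The stems with 2 vowels (hulim → hulimoth, wubhip → wubhipoth, satug → satugoth) add -oth.
So kulfig → kulfigoth.

kulfigoth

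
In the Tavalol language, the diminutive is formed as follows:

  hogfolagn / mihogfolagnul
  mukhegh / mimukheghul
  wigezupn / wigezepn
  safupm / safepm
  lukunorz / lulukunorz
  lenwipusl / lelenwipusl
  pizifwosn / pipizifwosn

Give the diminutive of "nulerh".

nunulerh

hogfolagn and wigezupn both end in -n yet inflect differently (mihogfolagnul, wigezepn), so the final letter is not what conditions the rule; the second-to-last letter is.
"nulerh" has second-to-last letter 'r'. The one such stem in the data (lukunorz → lulukunorz) repeats the first consonant+vowel as a prefix (as do lenwipusl, pizifwosn), so the same rule applies.
So nulerh → nunulerh.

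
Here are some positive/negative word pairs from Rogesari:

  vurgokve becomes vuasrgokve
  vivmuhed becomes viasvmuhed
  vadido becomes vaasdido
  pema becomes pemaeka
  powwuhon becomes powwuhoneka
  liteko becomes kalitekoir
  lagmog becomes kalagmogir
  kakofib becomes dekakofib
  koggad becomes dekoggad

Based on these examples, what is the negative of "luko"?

vadido and liteko both end in -o yet inflect differently (vaasdido, kalitekoir), so the final letter is not what conditions the rule; the first letter is.
"luko" begins with l-. The stems beginning with l- (liteko → kalitekoir, lagmog → kalagmogir) add ka- … -ir around the stem.
The other patterns: stems beginning with v- insert -as- after the first vowel; stems beginning with p- add -eka; stems beginning with k- add the prefix de-.
So luko → kalukoir.

kalukoir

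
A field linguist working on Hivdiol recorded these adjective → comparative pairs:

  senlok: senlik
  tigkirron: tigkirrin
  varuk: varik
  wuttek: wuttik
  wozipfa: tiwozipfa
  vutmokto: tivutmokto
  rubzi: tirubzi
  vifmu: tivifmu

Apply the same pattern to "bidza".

senlok and vutmokto both have last vowel 'o' yet inflect differently (senlik, tivutmokto), so the last vowel is not what conditions the rule; whether the stem ends in a vowel or a consonant is.
"bidza" ends in a vowel. The stems ending in a vowel (wozipfa → tiwozipfa, vutmokto → tivutmokto, rubzi → tirubzi) add the prefix ti-.
The other pattern: stems ending in a consonant change the last vowel to 'i'.
So bidza → tibidza.

tibidza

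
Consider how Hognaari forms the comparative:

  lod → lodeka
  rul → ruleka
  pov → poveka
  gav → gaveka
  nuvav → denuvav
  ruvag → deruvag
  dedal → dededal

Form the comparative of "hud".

"hud" has 1 vowel. The stems with 1 vowel (lod → lodeka, rul → ruleka, pov → poveka) add -eka.
So hud → hudeka.

hudeka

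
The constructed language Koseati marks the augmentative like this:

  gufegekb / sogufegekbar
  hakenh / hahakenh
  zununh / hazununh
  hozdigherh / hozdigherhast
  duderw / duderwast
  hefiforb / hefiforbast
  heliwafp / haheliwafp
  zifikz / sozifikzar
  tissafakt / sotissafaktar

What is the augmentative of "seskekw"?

gufegekb and hefiforb both end in -b yet inflect differently (sogufegekbar, hefiforbast), so the final letter is not what conditions the rule; the second-to-last letter is.
"seskekw" has second-to-last letter 'k'. The stems whose second-to-last letter is 'k' (zifikz → sozifikzar, gufegekb → sogufegekbar, tissafakt → sotissafaktar) add so- … -ar around the stem.
The other patterns: stems whose second-to-last letter is 'r' add -ast; stems whose second-to-last letter is 'f' or 'n' add the prefix ha-.
So seskekw → soseskekwar.

soseskekwar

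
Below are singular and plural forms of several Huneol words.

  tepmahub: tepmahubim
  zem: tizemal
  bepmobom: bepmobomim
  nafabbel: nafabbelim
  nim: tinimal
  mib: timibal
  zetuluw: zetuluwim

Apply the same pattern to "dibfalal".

bepmobom and nim both end in -m yet inflect differently (bepmobomim, tinimal), so the final letter is not what conditions the rule; the number of vowels is.
"dibfalal" has 3 vowels. The stems with 3 vowels (tepmahub → tepmahubim, nafabbel → nafabbelim, bepmobom → bepmobomim) add -im.
So dibfalal → dibfalalim.

dibfalalim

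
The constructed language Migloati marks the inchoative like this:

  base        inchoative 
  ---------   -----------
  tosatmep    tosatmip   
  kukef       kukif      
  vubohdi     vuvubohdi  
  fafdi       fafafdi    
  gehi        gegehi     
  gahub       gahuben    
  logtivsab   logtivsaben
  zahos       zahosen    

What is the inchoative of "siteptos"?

gehi and gahub both begin with g- yet inflect differently (gegehi, gahuben), so the first letter is not what conditions the rule; the final letter is.
"siteptos" ends in -s. The one such stem in the data (zahos → zahosen) adds -en, so the same rule applies.
The other patterns: stems ending in -f or -p change the last vowel to 'i'; stems ending in -i repeat the first consonant+vowel as a prefix.
So siteptos → siteptosen.

siteptosen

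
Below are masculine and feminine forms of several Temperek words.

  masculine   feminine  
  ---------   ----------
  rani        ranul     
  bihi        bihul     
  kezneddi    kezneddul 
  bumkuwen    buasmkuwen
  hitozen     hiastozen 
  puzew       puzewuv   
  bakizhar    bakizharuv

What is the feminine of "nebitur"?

nebituruv

bumkuwen and puzew both have last vowel 'e' yet inflect differently (buasmkuwen, puzewuv), so the last vowel is not what conditions the rule; the final letter is.
"nebitur" ends in -r. The one such stem in the data (bakizhar → bakizharuv) adds -uv, so the same rule applies.
The other patterns: stems ending in -i drop the final letter and add -ul; stems ending in -n insert -as- after the first vowel.
So nebitur → nebituruv.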